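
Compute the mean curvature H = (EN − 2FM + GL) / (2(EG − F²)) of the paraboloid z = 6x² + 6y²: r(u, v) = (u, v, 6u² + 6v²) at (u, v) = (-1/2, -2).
H = 3684*sqrt(613)/375769

With E = 144*u^2 + 1, F = 144*u*v, G = 144*v^2 + 1, L = 12/sqrt(144*u^2 + 144*v^2 + 1), M = 0, N = 12/sqrt(144*u^2 + 144*v^2 + 1), assemble
  H = (EN − 2FM + GL) / (2(EG − F²)) = 12*(72*u^2 + 72*v^2 + 1)/(144*u^2 + 144*v^2 + 1)^(3/2).
At (u, v) = (-1/2, -2): H = 3684*sqrt(613)/375769.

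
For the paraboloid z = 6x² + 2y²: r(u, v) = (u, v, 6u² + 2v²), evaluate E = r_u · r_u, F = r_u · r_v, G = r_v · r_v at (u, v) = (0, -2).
E = 1;  F = 0;  G = 65

Partials: r_u = (1, 0, 12*u), r_v = (0, 1, 4*v). As functions of (u, v):
  E = r_u · r_u = 144*u^2 + 1,
  F = r_u · r_v = 48*u*v,
  G = r_v · r_v = 16*v^2 + 1.
Evaluating at (u, v) = (0, -2): E = 1, F = 0, G = 65.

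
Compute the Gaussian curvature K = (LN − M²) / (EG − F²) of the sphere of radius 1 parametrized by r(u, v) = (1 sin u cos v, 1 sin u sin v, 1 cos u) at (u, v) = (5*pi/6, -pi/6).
K = 1

Coefficients of the first fundamental form: E = 1, F = 0, G = sin(u)^2.
Coefficients of the second fundamental form: L = -sin(u)/Abs(sin(u)), M = 0, N = -sin(u)^3/Abs(sin(u)).
Assemble K = (LN − M²)/(EG − F²) = 1. At (u, v) = (5*pi/6, -pi/6): K = 1.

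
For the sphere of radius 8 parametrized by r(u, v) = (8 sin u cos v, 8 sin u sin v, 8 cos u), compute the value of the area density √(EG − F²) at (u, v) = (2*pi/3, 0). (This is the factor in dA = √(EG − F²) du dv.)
√(EG − F²)|_{(2*pi/3, 0)} = 32*sqrt(3)

E = 64, F = 0, G = 64*sin(u)^2, so EG − F² = 4096*sin(u)^2. Taking the positive square root: √(EG − F²) = 64*Abs(sin(u)). At (u, v) = (2*pi/3, 0): 32*sqrt(3).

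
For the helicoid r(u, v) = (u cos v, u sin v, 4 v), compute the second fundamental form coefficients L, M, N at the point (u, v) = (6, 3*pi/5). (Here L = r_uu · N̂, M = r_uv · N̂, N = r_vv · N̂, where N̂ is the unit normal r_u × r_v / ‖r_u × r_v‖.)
L = 0;  M = -2*sqrt(13)/13;  N = 0

Compute the unit normal N̂(u, v) = (4*sin(v)/sqrt(u^2 + 16), -4*cos(v)/sqrt(u^2 + 16), u/sqrt(u^2 + 16)), and the second partials r_uu, r_uv, r_vv. Take dot products:
  L(u, v) = r_uu · N̂ = 0,
  M(u, v) = r_uv · N̂ = -4/sqrt(u^2 + 16),
  N(u, v) = r_vv · N̂ = 0.
Evaluating at (u, v) = (6, 3*pi/5):
  L = 0, M = -2*sqrt(13)/13, N = 0.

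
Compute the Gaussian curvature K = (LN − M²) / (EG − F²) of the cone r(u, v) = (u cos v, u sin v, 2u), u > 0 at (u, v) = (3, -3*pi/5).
K = 0

Coefficients of the first fundamental form: E = 5, F = 0, G = u^2.
Coefficients of the second fundamental form: L = 0, M = 0, N = 2*sqrt(5)*u^2/(5*Abs(u)).
Assemble K = (LN − M²)/(EG − F²) = 0. At (u, v) = (3, -3*pi/5): K = 0.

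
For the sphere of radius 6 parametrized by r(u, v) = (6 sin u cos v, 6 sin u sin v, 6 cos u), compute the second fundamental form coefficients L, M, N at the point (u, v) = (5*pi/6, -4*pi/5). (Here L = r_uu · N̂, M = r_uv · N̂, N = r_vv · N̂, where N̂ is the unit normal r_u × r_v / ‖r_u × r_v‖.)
L = -6;  M = 0;  N = -3/2

Compute the unit normal N̂(u, v) = (sin(u)^2*cos(v)/Abs(sin(u)), sin(u)^2*sin(v)/Abs(sin(u)), sin(2*u)/(2*Abs(sin(u)))), and the second partials r_uu, r_uv, r_vv. Take dot products:
  L(u, v) = r_uu · N̂ = -6*sin(u)/Abs(sin(u)),
  M(u, v) = r_uv · N̂ = 0,
  N(u, v) = r_vv · N̂ = -6*sin(u)^3/Abs(sin(u)).
Evaluating at (u, v) = (5*pi/6, -4*pi/5):
  L = -6, M = 0, N = -3/2.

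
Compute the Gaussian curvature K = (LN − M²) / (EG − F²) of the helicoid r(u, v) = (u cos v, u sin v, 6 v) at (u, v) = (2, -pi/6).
K = -9/400

Coefficients of the first fundamental form: E = 1, F = 0, G = u^2 + 36.
Coefficients of the second fundamental form: L = 0, M = -6/sqrt(u^2 + 36), N = 0.
Assemble K = (LN − M²)/(EG − F²) = -36/(u^2 + 36)^2. At (u, v) = (2, -pi/6): K = -9/400.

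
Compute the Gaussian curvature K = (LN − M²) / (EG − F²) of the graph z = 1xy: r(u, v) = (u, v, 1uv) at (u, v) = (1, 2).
K = -1/36

Coefficients of the first fundamental form: E = v^2 + 1, F = u*v, G = u^2 + 1.
Coefficients of the second fundamental form: L = 0, M = 1/sqrt(u^2 + v^2 + 1), N = 0.
Assemble K = (LN − M²)/(EG − F²) = 1/((u^2*v^2 - (u^2 + 1)*(v^2 + 1))*(u^2 + v^2 + 1)). At (u, v) = (1, 2): K = -1/36.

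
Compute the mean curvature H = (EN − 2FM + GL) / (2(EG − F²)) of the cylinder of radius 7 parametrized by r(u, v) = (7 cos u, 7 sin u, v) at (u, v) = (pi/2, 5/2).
H = -1/14

With E = 49, F = 0, G = 1, L = -7, M = 0, N = 0, assemble
  H = (EN − 2FM + GL) / (2(EG − F²)) = -1/14.
At (u, v) = (pi/2, 5/2): H = -1/14.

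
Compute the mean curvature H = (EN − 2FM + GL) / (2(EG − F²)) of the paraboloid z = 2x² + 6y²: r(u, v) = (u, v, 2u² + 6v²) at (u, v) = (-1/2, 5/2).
H = 1832*sqrt(905)/819025

With E = 16*u^2 + 1, F = 48*u*v, G = 144*v^2 + 1, L = 4/sqrt(16*u^2 + 144*v^2 + 1), M = 0, N = 12/sqrt(16*u^2 + 144*v^2 + 1), assemble
  H = (EN − 2FM + GL) / (2(EG − F²)) = 8*(12*u^2 + 36*v^2 + 1)/(16*u^2 + 144*v^2 + 1)^(3/2).
At (u, v) = (-1/2, 5/2): H = 1832*sqrt(905)/819025.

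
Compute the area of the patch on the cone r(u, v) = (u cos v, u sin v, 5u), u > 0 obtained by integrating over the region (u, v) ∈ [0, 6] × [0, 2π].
Area = 36*sqrt(26)*pi

Area = ∫∫ √(EG − F²) du dv with √(EG − F²) = sqrt(26)*Abs(u). Integrating over [0, 6] × [0, 2π] gives 36*sqrt(26)*pi.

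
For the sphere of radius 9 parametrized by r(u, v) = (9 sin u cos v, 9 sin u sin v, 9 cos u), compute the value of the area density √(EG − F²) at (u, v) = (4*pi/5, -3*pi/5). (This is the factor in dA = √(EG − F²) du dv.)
√(EG − F²)|_{(4*pi/5, -3*pi/5)} = 81*sqrt(10 - 2*sqrt(5))/4

E = 81, F = 0, G = 81*sin(u)^2, so EG − F² = 6561*sin(u)^2. Taking the positive square root: √(EG − F²) = 81*Abs(sin(u)). At (u, v) = (4*pi/5, -3*pi/5): 81*sqrt(10 - 2*sqrt(5))/4.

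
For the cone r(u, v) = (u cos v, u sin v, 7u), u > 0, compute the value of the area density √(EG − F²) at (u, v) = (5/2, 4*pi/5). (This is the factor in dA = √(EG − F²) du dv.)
√(EG − F²)|_{(5/2, 4*pi/5)} = 25*sqrt(2)/2

E = 50, F = 0, G = u^2, so EG − F² = 50*u^2. Taking the positive square root: √(EG − F²) = 5*sqrt(2)*Abs(u). At (u, v) = (5/2, 4*pi/5): 25*sqrt(2)/2.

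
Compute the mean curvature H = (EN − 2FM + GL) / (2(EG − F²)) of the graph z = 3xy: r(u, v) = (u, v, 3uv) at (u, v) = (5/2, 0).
H = 0

With E = 9*v^2 + 1, F = 9*u*v, G = 9*u^2 + 1, L = 0, M = 3/sqrt(9*u^2 + 9*v^2 + 1), N = 0, assemble
  H = (EN − 2FM + GL) / (2(EG − F²)) = -27*u*v/(9*u^2 + 9*v^2 + 1)^(3/2).
At (u, v) = (5/2, 0): H = 0.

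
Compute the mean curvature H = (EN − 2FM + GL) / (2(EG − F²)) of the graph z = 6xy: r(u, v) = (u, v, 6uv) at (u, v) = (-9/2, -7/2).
H = -3402*sqrt(1171)/1371241

With E = 36*v^2 + 1, F = 36*u*v, G = 36*u^2 + 1, L = 0, M = 6/sqrt(36*u^2 + 36*v^2 + 1), N = 0, assemble
  H = (EN − 2FM + GL) / (2(EG − F²)) = -216*u*v/(36*u^2 + 36*v^2 + 1)^(3/2).
At (u, v) = (-9/2, -7/2): H = -3402*sqrt(1171)/1371241.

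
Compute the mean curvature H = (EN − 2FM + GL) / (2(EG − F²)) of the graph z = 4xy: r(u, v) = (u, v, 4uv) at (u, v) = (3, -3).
H = 576/4913

With E = 16*v^2 + 1, F = 16*u*v, G = 16*u^2 + 1, L = 0, M = 4/sqrt(16*u^2 + 16*v^2 + 1), N = 0, assemble
  H = (EN − 2FM + GL) / (2(EG − F²)) = -64*u*v/(16*u^2 + 16*v^2 + 1)^(3/2).
At (u, v) = (3, -3): H = 576/4913.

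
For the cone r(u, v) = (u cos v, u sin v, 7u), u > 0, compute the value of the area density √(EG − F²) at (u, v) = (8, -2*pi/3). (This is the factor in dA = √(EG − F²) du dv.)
√(EG − F²)|_{(8, -2*pi/3)} = 40*sqrt(2)

E = 50, F = 0, G = u^2, so EG − F² = 50*u^2. Taking the positive square root: √(EG − F²) = 5*sqrt(2)*Abs(u). At (u, v) = (8, -2*pi/3): 40*sqrt(2).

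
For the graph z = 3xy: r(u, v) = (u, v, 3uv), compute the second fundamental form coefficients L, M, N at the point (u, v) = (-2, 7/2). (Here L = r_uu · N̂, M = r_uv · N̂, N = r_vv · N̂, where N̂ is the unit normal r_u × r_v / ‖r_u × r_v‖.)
L = 0;  M = 6*sqrt(589)/589;  N = 0

Compute the unit normal N̂(u, v) = (-3*v/sqrt(9*u^2 + 9*v^2 + 1), -3*u/sqrt(9*u^2 + 9*v^2 + 1), 1/sqrt(9*u^2 + 9*v^2 + 1)), and the second partials r_uu, r_uv, r_vv. Take dot products:
  L(u, v) = r_uu · N̂ = 0,
  M(u, v) = r_uv · N̂ = 3/sqrt(9*u^2 + 9*v^2 + 1),
  N(u, v) = r_vv · N̂ = 0.
Evaluating at (u, v) = (-2, 7/2):
  L = 0, M = 6*sqrt(589)/589, N = 0.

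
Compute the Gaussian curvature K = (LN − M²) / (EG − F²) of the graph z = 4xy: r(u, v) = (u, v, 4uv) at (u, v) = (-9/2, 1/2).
K = -16/108241

Coefficients of the first fundamental form: E = 16*v^2 + 1, F = 16*u*v, G = 16*u^2 + 1.
Coefficients of the second fundamental form: L = 0, M = 4/sqrt(16*u^2 + 16*v^2 + 1), N = 0.
Assemble K = (LN − M²)/(EG − F²) = -16/(256*u^4 + 512*u^2*v^2 + 32*u^2 + 256*v^4 + 32*v^2 + 1). At (u, v) = (-9/2, 1/2): K = -16/108241.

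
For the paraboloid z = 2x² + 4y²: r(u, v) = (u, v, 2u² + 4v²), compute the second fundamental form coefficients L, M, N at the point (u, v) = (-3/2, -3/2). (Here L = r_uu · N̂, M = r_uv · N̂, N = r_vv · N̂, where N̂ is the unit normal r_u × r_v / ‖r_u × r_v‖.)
L = 4*sqrt(181)/181;  M = 0;  N = 8*sqrt(181)/181

Compute the unit normal N̂(u, v) = (-4*u/sqrt(16*u^2 + 64*v^2 + 1), -8*v/sqrt(16*u^2 + 64*v^2 + 1), 1/sqrt(16*u^2 + 64*v^2 + 1)), and the second partials r_uu, r_uv, r_vv. Take dot products:
  L(u, v) = r_uu · N̂ = 4/sqrt(16*u^2 + 64*v^2 + 1),
  M(u, v) = r_uv · N̂ = 0,
  N(u, v) = r_vv · N̂ = 8/sqrt(16*u^2 + 64*v^2 + 1).
Evaluating at (u, v) = (-3/2, -3/2):
  L = 4*sqrt(181)/181, M = 0, N = 8*sqrt(181)/181.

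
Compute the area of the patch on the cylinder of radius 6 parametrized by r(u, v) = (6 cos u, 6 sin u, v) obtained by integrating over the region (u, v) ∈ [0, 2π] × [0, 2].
Area = 24*pi

Area = ∫∫ √(EG − F²) du dv with √(EG − F²) = 6. Integrating over [0, 2π] × [0, 2] gives 24*pi.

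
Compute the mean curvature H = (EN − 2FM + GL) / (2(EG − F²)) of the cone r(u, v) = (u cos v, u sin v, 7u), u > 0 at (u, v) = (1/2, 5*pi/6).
H = 7*sqrt(2)/10

With E = 50, F = 0, G = u^2, L = 0, M = 0, N = 7*sqrt(2)*u^2/(10*Abs(u)), assemble
  H = (EN − 2FM + GL) / (2(EG − F²)) = 7*sqrt(2)/(20*Abs(u)).
At (u, v) = (1/2, 5*pi/6): H = 7*sqrt(2)/10.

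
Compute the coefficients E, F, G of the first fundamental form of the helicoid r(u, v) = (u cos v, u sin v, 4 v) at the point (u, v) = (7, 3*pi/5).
E = 1;  F = 0;  G = 65

Partials: r_u = (cos(v), sin(v), 0), r_v = (-u*sin(v), u*cos(v), 4). As functions of (u, v):
  E = r_u · r_u = 1,
  F = r_u · r_v = 0,
  G = r_v · r_v = u^2 + 16.
Evaluating at (u, v) = (7, 3*pi/5): E = 1, F = 0, G = 65.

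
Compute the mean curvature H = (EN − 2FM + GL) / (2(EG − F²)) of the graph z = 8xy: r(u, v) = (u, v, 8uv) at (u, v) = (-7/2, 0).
H = 0

With E = 64*v^2 + 1, F = 64*u*v, G = 64*u^2 + 1, L = 0, M = 8/sqrt(64*u^2 + 64*v^2 + 1), N = 0, assemble
  H = (EN − 2FM + GL) / (2(EG − F²)) = -512*u*v/(64*u^2 + 64*v^2 + 1)^(3/2).
At (u, v) = (-7/2, 0): H = 0.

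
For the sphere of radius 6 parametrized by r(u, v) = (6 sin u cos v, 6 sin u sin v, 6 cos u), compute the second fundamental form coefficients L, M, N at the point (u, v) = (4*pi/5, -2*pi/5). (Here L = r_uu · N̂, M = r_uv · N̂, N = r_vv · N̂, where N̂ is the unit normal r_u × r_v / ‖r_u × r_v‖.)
L = -6;  M = 0;  N = -15/4 + 3*sqrt(5)/4

Compute the unit normal N̂(u, v) = (sin(u)^2*cos(v)/Abs(sin(u)), sin(u)^2*sin(v)/Abs(sin(u)), sin(2*u)/(2*Abs(sin(u)))), and the second partials r_uu, r_uv, r_vv. Take dot products:
  L(u, v) = r_uu · N̂ = -6*sin(u)/Abs(sin(u)),
  M(u, v) = r_uv · N̂ = 0,
  N(u, v) = r_vv · N̂ = -6*sin(u)^3/Abs(sin(u)).
Evaluating at (u, v) = (4*pi/5, -2*pi/5):
  L = -6, M = 0, N = -15/4 + 3*sqrt(5)/4.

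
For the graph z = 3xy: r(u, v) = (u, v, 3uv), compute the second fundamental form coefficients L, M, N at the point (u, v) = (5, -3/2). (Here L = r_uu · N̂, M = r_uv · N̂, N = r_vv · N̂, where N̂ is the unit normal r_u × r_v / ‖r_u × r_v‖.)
L = 0;  M = 6*sqrt(985)/985;  N = 0

Compute the unit normal N̂(u, v) = (-3*v/sqrt(9*u^2 + 9*v^2 + 1), -3*u/sqrt(9*u^2 + 9*v^2 + 1), 1/sqrt(9*u^2 + 9*v^2 + 1)), and the second partials r_uu, r_uv, r_vv. Take dot products:
  L(u, v) = r_uu · N̂ = 0,
  M(u, v) = r_uv · N̂ = 3/sqrt(9*u^2 + 9*v^2 + 1),
  N(u, v) = r_vv · N̂ = 0.
Evaluating at (u, v) = (5, -3/2):
  L = 0, M = 6*sqrt(985)/985, N = 0.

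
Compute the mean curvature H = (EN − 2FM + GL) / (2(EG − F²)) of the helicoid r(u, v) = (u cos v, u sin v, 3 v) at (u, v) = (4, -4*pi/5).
H = 0

With E = 1, F = 0, G = u^2 + 9, L = 0, M = -3/sqrt(u^2 + 9), N = 0, assemble
  H = (EN − 2FM + GL) / (2(EG − F²)) = 0.
At (u, v) = (4, -4*pi/5): H = 0.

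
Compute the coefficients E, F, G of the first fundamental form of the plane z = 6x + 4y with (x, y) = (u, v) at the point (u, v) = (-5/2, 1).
E = 37;  F = 24;  G = 17

Partials: r_u = (1, 0, 6), r_v = (0, 1, 4). As functions of (u, v):
  E = r_u · r_u = 37,
  F = r_u · r_v = 24,
  G = r_v · r_v = 17.
Evaluating at (u, v) = (-5/2, 1): E = 37, F = 24, G = 17.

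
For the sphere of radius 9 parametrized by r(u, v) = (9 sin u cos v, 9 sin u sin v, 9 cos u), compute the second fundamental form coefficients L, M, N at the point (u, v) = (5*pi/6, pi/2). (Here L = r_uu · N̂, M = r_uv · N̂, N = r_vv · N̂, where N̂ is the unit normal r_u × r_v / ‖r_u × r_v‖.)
L = -9;  M = 0;  N = -9/4

Compute the unit normal N̂(u, v) = (sin(u)^2*cos(v)/Abs(sin(u)), sin(u)^2*sin(v)/Abs(sin(u)), sin(2*u)/(2*Abs(sin(u)))), and the second partials r_uu, r_uv, r_vv. Take dot products:
  L(u, v) = r_uu · N̂ = -9*sin(u)/Abs(sin(u)),
  M(u, v) = r_uv · N̂ = 0,
  N(u, v) = r_vv · N̂ = -9*sin(u)^3/Abs(sin(u)).
Evaluating at (u, v) = (5*pi/6, pi/2):
  L = -9, M = 0, N = -9/4.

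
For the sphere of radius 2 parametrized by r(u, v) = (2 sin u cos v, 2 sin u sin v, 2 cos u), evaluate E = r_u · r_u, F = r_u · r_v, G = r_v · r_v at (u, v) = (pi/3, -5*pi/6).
E = 4;  F = 0;  G = 3

Partials: r_u = (2*cos(u)*cos(v), 2*sin(v)*cos(u), -2*sin(u)), r_v = (-2*sin(u)*sin(v), 2*sin(u)*cos(v), 0). As functions of (u, v):
  E = r_u · r_u = 4,
  F = r_u · r_v = 0,
  G = r_v · r_v = 4*sin(u)^2.
Evaluating at (u, v) = (pi/3, -5*pi/6): E = 4, F = 0, G = 3.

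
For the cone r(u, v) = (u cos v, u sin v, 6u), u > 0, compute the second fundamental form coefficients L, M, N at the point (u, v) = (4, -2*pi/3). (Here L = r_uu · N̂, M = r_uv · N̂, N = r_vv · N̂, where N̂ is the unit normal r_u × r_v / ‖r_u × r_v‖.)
L = 0;  M = 0;  N = 24*sqrt(37)/37

Compute the unit normal N̂(u, v) = (-6*sqrt(37)*u*cos(v)/(37*Abs(u)), -6*sqrt(37)*u*sin(v)/(37*Abs(u)), sqrt(37)*u/(37*Abs(u))), and the second partials r_uu, r_uv, r_vv. Take dot products:
  L(u, v) = r_uu · N̂ = 0,
  M(u, v) = r_uv · N̂ = 0,
  N(u, v) = r_vv · N̂ = 6*sqrt(37)*u^2/(37*Abs(u)).
Evaluating at (u, v) = (4, -2*pi/3):
  L = 0, M = 0, N = 24*sqrt(37)/37.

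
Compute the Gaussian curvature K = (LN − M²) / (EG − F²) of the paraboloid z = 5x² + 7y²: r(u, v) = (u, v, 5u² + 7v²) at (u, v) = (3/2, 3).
K = 7/198005

Coefficients of the first fundamental form: E = 100*u^2 + 1, F = 140*u*v, G = 196*v^2 + 1.
Coefficients of the second fundamental form: L = 10/sqrt(100*u^2 + 196*v^2 + 1), M = 0, N = 14/sqrt(100*u^2 + 196*v^2 + 1).
Assemble K = (LN − M²)/(EG − F²) = 140/(10000*u^4 + 39200*u^2*v^2 + 200*u^2 + 38416*v^4 + 392*v^2 + 1). At (u, v) = (3/2, 3): K = 7/198005.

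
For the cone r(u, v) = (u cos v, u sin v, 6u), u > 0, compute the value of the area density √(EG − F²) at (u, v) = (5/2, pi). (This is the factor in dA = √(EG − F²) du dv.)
√(EG − F²)|_{(5/2, pi)} = 5*sqrt(37)/2

E = 37, F = 0, G = u^2, so EG − F² = 37*u^2. Taking the positive square root: √(EG − F²) = sqrt(37)*Abs(u). At (u, v) = (5/2, pi): 5*sqrt(37)/2.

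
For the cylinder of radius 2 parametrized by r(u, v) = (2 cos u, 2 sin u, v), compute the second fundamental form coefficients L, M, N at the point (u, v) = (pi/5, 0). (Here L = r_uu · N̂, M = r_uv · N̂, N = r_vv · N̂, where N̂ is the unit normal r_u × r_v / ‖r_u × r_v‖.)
L = -2;  M = 0;  N = 0

Compute the unit normal N̂(u, v) = (cos(u), sin(u), 0), and the second partials r_uu, r_uv, r_vv. Take dot products:
  L(u, v) = r_uu · N̂ = -2,
  M(u, v) = r_uv · N̂ = 0,
  N(u, v) = r_vv · N̂ = 0.
Evaluating at (u, v) = (pi/5, 0):
  L = -2, M = 0, N = 0.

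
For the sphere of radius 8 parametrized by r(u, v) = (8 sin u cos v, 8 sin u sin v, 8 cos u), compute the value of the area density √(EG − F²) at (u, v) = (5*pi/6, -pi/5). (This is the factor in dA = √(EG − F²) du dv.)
√(EG − F²)|_{(5*pi/6, -pi/5)} = 32

E = 64, F = 0, G = 64*sin(u)^2, so EG − F² = 4096*sin(u)^2. Taking the positive square root: √(EG − F²) = 64*Abs(sin(u)). At (u, v) = (5*pi/6, -pi/5): 32.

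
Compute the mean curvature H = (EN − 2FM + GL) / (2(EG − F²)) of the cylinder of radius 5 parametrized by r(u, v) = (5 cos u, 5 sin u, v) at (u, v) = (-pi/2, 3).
H = -1/10

With E = 25, F = 0, G = 1, L = -5, M = 0, N = 0, assemble
  H = (EN − 2FM + GL) / (2(EG − F²)) = -1/10.
At (u, v) = (-pi/2, 3): H = -1/10.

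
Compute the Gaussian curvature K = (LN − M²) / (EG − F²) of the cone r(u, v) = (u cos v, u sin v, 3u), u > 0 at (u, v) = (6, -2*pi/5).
K = 0

Coefficients of the first fundamental form: E = 10, F = 0, G = u^2.
Coefficients of the second fundamental form: L = 0, M = 0, N = 3*sqrt(10)*u^2/(10*Abs(u)).
Assemble K = (LN − M²)/(EG − F²) = 0. At (u, v) = (6, -2*pi/5): K = 0.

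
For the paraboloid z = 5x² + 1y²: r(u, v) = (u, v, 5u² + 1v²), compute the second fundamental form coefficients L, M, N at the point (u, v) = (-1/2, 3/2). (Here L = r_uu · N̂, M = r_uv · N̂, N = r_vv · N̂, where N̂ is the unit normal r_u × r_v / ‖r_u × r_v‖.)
L = 2*sqrt(35)/7;  M = 0;  N = 2*sqrt(35)/35

Compute the unit normal N̂(u, v) = (-10*u/sqrt(100*u^2 + 4*v^2 + 1), -2*v/sqrt(100*u^2 + 4*v^2 + 1), 1/sqrt(100*u^2 + 4*v^2 + 1)), and the second partials r_uu, r_uv, r_vv. Take dot products:
  L(u, v) = r_uu · N̂ = 10/sqrt(100*u^2 + 4*v^2 + 1),
  M(u, v) = r_uv · N̂ = 0,
  N(u, v) = r_vv · N̂ = 2/sqrt(100*u^2 + 4*v^2 + 1).
Evaluating at (u, v) = (-1/2, 3/2):
  L = 2*sqrt(35)/7, M = 0, N = 2*sqrt(35)/35.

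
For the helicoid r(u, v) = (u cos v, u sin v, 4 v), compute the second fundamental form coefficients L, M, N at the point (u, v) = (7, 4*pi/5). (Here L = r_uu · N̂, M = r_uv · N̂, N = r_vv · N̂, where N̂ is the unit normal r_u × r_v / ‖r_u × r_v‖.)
L = 0;  M = -4*sqrt(65)/65;  N = 0

Compute the unit normal N̂(u, v) = (4*sin(v)/sqrt(u^2 + 16), -4*cos(v)/sqrt(u^2 + 16), u/sqrt(u^2 + 16)), and the second partials r_uu, r_uv, r_vv. Take dot products:
  L(u, v) = r_uu · N̂ = 0,
  M(u, v) = r_uv · N̂ = -4/sqrt(u^2 + 16),
  N(u, v) = r_vv · N̂ = 0.
Evaluating at (u, v) = (7, 4*pi/5):
  L = 0, M = -4*sqrt(65)/65, N = 0.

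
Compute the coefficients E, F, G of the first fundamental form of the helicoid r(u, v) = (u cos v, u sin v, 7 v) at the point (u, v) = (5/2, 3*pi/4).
E = 1;  F = 0;  G = 221/4

Partials: r_u = (cos(v), sin(v), 0), r_v = (-u*sin(v), u*cos(v), 7). As functions of (u, v):
  E = r_u · r_u = 1,
  F = r_u · r_v = 0,
  G = r_v · r_v = u^2 + 49.
Evaluating at (u, v) = (5/2, 3*pi/4): E = 1, F = 0, G = 221/4.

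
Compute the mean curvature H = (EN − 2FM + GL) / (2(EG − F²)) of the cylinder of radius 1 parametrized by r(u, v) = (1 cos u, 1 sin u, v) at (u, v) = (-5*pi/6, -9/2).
H = -1/2

With E = 1, F = 0, G = 1, L = -1, M = 0, N = 0, assemble
  H = (EN − 2FM + GL) / (2(EG − F²)) = -1/2.
At (u, v) = (-5*pi/6, -9/2): H = -1/2.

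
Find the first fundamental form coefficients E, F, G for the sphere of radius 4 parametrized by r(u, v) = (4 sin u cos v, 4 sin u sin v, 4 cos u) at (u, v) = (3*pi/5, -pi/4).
E = 16;  F = 0;  G = 2*sqrt(5) + 10

Partials: r_u = (4*cos(u)*cos(v), 4*sin(v)*cos(u), -4*sin(u)), r_v = (-4*sin(u)*sin(v), 4*sin(u)*cos(v), 0). As functions of (u, v):
  E = r_u · r_u = 16,
  F = r_u · r_v = 0,
  G = r_v · r_v = 16*sin(u)^2.
Evaluating at (u, v) = (3*pi/5, -pi/4): E = 16, F = 0, G = 2*sqrt(5) + 10.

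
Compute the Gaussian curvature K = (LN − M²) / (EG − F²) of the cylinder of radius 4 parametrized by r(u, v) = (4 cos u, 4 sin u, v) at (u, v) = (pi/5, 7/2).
K = 0

Coefficients of the first fundamental form: E = 16, F = 0, G = 1.
Coefficients of the second fundamental form: L = -4, M = 0, N = 0.
Assemble K = (LN − M²)/(EG − F²) = 0. At (u, v) = (pi/5, 7/2): K = 0.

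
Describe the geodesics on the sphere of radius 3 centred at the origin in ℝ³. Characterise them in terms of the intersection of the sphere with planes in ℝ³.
Geodesics on the sphere of radius 3 are great circles — circles of radius 3 obtained as the intersection of the sphere with planes through the origin (the centre of the sphere).

A curve α(t) of nonzero constant speed on the sphere of radius 3 is a geodesic iff its acceleration α̈ is everywhere normal to the surface, i.e. parallel to the radial vector α(t). Then d/dt(α × α̇) = α̇ × α̇ + α × α̈ = 0, so α × α̇ is a constant vector n ≠ 0 and α(t) · n = 0 for all t: α lies in the plane through the origin with normal n. The intersection of that plane with the sphere is a circle of radius 3 (a great circle). Conversely, a great circle traversed at constant speed has centripetal acceleration pointing at the origin, hence normal to the sphere, so every great circle is a geodesic.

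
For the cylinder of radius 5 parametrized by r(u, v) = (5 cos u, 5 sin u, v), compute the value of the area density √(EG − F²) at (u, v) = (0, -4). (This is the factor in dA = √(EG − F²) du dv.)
√(EG − F²)|_{(0, -4)} = 5

E = 25, F = 0, G = 1, so EG − F² = 25. Taking the positive square root: √(EG − F²) = 5. At (u, v) = (0, -4): 5.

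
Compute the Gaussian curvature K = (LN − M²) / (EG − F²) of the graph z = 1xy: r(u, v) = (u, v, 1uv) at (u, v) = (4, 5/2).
K = -16/8649

Coefficients of the first fundamental form: E = v^2 + 1, F = u*v, G = u^2 + 1.
Coefficients of the second fundamental form: L = 0, M = 1/sqrt(u^2 + v^2 + 1), N = 0.
Assemble K = (LN − M²)/(EG − F²) = 1/((u^2*v^2 - (u^2 + 1)*(v^2 + 1))*(u^2 + v^2 + 1)). At (u, v) = (4, 5/2): K = -16/8649.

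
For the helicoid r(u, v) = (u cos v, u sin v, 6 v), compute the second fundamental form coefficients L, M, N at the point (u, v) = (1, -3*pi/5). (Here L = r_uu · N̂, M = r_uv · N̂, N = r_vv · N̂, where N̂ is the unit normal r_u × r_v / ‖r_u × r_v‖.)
L = 0;  M = -6*sqrt(37)/37;  N = 0

Compute the unit normal N̂(u, v) = (6*sin(v)/sqrt(u^2 + 36), -6*cos(v)/sqrt(u^2 + 36), u/sqrt(u^2 + 36)), and the second partials r_uu, r_uv, r_vv. Take dot products:
  L(u, v) = r_uu · N̂ = 0,
  M(u, v) = r_uv · N̂ = -6/sqrt(u^2 + 36),
  N(u, v) = r_vv · N̂ = 0.
Evaluating at (u, v) = (1, -3*pi/5):
  L = 0, M = -6*sqrt(37)/37, N = 0.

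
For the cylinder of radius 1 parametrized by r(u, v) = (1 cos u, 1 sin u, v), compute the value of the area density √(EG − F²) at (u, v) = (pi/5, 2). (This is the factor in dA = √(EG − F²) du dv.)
√(EG − F²)|_{(pi/5, 2)} = 1

E = 1, F = 0, G = 1, so EG − F² = 1. Taking the positive square root: √(EG − F²) = 1. At (u, v) = (pi/5, 2): 1.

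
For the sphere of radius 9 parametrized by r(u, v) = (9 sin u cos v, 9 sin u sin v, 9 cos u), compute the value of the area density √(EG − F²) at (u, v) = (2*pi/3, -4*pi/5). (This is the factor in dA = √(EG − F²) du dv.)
√(EG − F²)|_{(2*pi/3, -4*pi/5)} = 81*sqrt(3)/2

E = 81, F = 0, G = 81*sin(u)^2, so EG − F² = 6561*sin(u)^2. Taking the positive square root: √(EG − F²) = 81*Abs(sin(u)). At (u, v) = (2*pi/3, -4*pi/5): 81*sqrt(3)/2.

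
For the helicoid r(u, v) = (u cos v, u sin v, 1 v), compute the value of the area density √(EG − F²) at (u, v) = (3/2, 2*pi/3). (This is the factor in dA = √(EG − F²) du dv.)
√(EG − F²)|_{(3/2, 2*pi/3)} = sqrt(13)/2

E = 1, F = 0, G = u^2 + 1, so EG − F² = u^2 + 1. Taking the positive square root: √(EG − F²) = sqrt(u^2 + 1). At (u, v) = (3/2, 2*pi/3): sqrt(13)/2.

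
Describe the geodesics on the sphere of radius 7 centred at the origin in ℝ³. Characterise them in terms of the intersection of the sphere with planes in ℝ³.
Geodesics on the sphere of radius 7 are great circles — circles of radius 7 obtained as the intersection of the sphere with planes through the origin (the centre of the sphere).

A curve α(t) of nonzero constant speed on the sphere of radius 7 is a geodesic iff its acceleration α̈ is everywhere normal to the surface, i.e. parallel to the radial vector α(t). Then d/dt(α × α̇) = α̇ × α̇ + α × α̈ = 0, so α × α̇ is a constant vector n ≠ 0 and α(t) · n = 0 for all t: α lies in the plane through the origin with normal n. The intersection of that plane with the sphere is a circle of radius 7 (a great circle). Conversely, a great circle traversed at constant speed has centripetal acceleration pointing at the origin, hence normal to the sphere, so every great circle is a geodesic.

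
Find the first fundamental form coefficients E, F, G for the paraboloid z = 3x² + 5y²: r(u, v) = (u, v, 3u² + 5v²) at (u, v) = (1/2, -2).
E = 10;  F = -60;  G = 401

Partials: r_u = (1, 0, 6*u), r_v = (0, 1, 10*v). As functions of (u, v):
  E = r_u · r_u = 36*u^2 + 1,
  F = r_u · r_v = 60*u*v,
  G = r_v · r_v = 100*v^2 + 1.
Evaluating at (u, v) = (1/2, -2): E = 10, F = -60, G = 401.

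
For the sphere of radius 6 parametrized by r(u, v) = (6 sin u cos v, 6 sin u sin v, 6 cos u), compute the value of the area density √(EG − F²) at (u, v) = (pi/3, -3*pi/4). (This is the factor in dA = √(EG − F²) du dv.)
√(EG − F²)|_{(pi/3, -3*pi/4)} = 18*sqrt(3)

E = 36, F = 0, G = 36*sin(u)^2, so EG − F² = 1296*sin(u)^2. Taking the positive square root: √(EG − F²) = 36*Abs(sin(u)). At (u, v) = (pi/3, -3*pi/4): 18*sqrt(3).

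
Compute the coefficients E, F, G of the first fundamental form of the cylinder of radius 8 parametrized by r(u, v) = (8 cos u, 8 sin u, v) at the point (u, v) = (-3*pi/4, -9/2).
E = 64;  F = 0;  G = 1

Partials: r_u = (-8*sin(u), 8*cos(u), 0), r_v = (0, 0, 1). As functions of (u, v):
  E = r_u · r_u = 64,
  F = r_u · r_v = 0,
  G = r_v · r_v = 1.
Evaluating at (u, v) = (-3*pi/4, -9/2): E = 64, F = 0, G = 1.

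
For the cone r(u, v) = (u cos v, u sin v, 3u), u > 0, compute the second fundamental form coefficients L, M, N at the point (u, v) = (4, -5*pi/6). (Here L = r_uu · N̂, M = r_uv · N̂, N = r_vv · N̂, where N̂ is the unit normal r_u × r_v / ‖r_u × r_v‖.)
L = 0;  M = 0;  N = 6*sqrt(10)/5

Compute the unit normal N̂(u, v) = (-3*sqrt(10)*u*cos(v)/(10*Abs(u)), -3*sqrt(10)*u*sin(v)/(10*Abs(u)), sqrt(10)*u/(10*Abs(u))), and the second partials r_uu, r_uv, r_vv. Take dot products:
  L(u, v) = r_uu · N̂ = 0,
  M(u, v) = r_uv · N̂ = 0,
  N(u, v) = r_vv · N̂ = 3*sqrt(10)*u^2/(10*Abs(u)).
Evaluating at (u, v) = (4, -5*pi/6):
  L = 0, M = 0, N = 6*sqrt(10)/5.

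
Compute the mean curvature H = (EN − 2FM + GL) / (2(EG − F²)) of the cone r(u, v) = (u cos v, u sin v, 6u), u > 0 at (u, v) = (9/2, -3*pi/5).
H = 2*sqrt(37)/111

With E = 37, F = 0, G = u^2, L = 0, M = 0, N = 6*sqrt(37)*u^2/(37*Abs(u)), assemble
  H = (EN − 2FM + GL) / (2(EG − F²)) = 3*sqrt(37)/(37*Abs(u)).
At (u, v) = (9/2, -3*pi/5): H = 2*sqrt(37)/111.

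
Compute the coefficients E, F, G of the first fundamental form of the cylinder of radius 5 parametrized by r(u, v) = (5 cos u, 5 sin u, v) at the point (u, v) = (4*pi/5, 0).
E = 25;  F = 0;  G = 1

Partials: r_u = (-5*sin(u), 5*cos(u), 0), r_v = (0, 0, 1). As functions of (u, v):
  E = r_u · r_u = 25,
  F = r_u · r_v = 0,
  G = r_v · r_v = 1.
Evaluating at (u, v) = (4*pi/5, 0): E = 25, F = 0, G = 1.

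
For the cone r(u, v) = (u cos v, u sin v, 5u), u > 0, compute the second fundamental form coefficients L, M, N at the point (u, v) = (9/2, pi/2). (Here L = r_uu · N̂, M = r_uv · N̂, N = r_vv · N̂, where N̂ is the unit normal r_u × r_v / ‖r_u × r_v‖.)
L = 0;  M = 0;  N = 45*sqrt(26)/52

Compute the unit normal N̂(u, v) = (-5*sqrt(26)*u*cos(v)/(26*Abs(u)), -5*sqrt(26)*u*sin(v)/(26*Abs(u)), sqrt(26)*u/(26*Abs(u))), and the second partials r_uu, r_uv, r_vv. Take dot products:
  L(u, v) = r_uu · N̂ = 0,
  M(u, v) = r_uv · N̂ = 0,
  N(u, v) = r_vv · N̂ = 5*sqrt(26)*u^2/(26*Abs(u)).
Evaluating at (u, v) = (9/2, pi/2):
  L = 0, M = 0, N = 45*sqrt(26)/52.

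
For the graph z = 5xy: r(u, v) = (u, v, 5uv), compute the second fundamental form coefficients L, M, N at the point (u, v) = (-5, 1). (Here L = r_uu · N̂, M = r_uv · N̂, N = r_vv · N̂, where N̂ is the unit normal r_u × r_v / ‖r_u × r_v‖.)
L = 0;  M = 5*sqrt(651)/651;  N = 0

Compute the unit normal N̂(u, v) = (-5*v/sqrt(25*u^2 + 25*v^2 + 1), -5*u/sqrt(25*u^2 + 25*v^2 + 1), 1/sqrt(25*u^2 + 25*v^2 + 1)), and the second partials r_uu, r_uv, r_vv. Take dot products:
  L(u, v) = r_uu · N̂ = 0,
  M(u, v) = r_uv · N̂ = 5/sqrt(25*u^2 + 25*v^2 + 1),
  N(u, v) = r_vv · N̂ = 0.
Evaluating at (u, v) = (-5, 1):
  L = 0, M = 5*sqrt(651)/651, N = 0.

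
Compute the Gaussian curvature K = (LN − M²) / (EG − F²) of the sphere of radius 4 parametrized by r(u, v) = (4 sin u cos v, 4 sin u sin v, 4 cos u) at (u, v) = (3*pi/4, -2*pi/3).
K = 1/16

Coefficients of the first fundamental form: E = 16, F = 0, G = 16*sin(u)^2.
Coefficients of the second fundamental form: L = -4*sin(u)/Abs(sin(u)), M = 0, N = -4*sin(u)^3/Abs(sin(u)).
Assemble K = (LN − M²)/(EG − F²) = 1/16. At (u, v) = (3*pi/4, -2*pi/3): K = 1/16.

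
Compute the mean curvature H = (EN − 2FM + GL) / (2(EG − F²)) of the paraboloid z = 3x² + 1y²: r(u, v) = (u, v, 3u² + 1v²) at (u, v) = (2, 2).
H = 4*sqrt(161)/529

With E = 36*u^2 + 1, F = 12*u*v, G = 4*v^2 + 1, L = 6/sqrt(36*u^2 + 4*v^2 + 1), M = 0, N = 2/sqrt(36*u^2 + 4*v^2 + 1), assemble
  H = (EN − 2FM + GL) / (2(EG − F²)) = 4*(9*u^2 + 3*v^2 + 1)/(36*u^2 + 4*v^2 + 1)^(3/2).
At (u, v) = (2, 2): H = 4*sqrt(161)/529.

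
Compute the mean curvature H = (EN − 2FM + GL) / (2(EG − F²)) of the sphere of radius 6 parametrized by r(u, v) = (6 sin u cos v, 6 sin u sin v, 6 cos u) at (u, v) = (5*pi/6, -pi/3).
H = -1/6

With E = 36, F = 0, G = 36*sin(u)^2, L = -6*sin(u)/Abs(sin(u)), M = 0, N = -6*sin(u)^3/Abs(sin(u)), assemble
  H = (EN − 2FM + GL) / (2(EG − F²)) = -sin(u)/(6*Abs(sin(u))).
At (u, v) = (5*pi/6, -pi/3): H = -1/6.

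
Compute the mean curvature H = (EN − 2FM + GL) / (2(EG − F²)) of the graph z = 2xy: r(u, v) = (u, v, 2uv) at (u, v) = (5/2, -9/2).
H = 90*sqrt(107)/11449

With E = 4*v^2 + 1, F = 4*u*v, G = 4*u^2 + 1, L = 0, M = 2/sqrt(4*u^2 + 4*v^2 + 1), N = 0, assemble
  H = (EN − 2FM + GL) / (2(EG − F²)) = -8*u*v/(4*u^2 + 4*v^2 + 1)^(3/2).
At (u, v) = (5/2, -9/2): H = 90*sqrt(107)/11449.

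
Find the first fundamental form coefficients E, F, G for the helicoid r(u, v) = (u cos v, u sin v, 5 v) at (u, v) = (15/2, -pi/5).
E = 1;  F = 0;  G = 325/4

Partials: r_u = (cos(v), sin(v), 0), r_v = (-u*sin(v), u*cos(v), 5). As functions of (u, v):
  E = r_u · r_u = 1,
  F = r_u · r_v = 0,
  G = r_v · r_v = u^2 + 25.
Evaluating at (u, v) = (15/2, -pi/5): E = 1, F = 0, G = 325/4.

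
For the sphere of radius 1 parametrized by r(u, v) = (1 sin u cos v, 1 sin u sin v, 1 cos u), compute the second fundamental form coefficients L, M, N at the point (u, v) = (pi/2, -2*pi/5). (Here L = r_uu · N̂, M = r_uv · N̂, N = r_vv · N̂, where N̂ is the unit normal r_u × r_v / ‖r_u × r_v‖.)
L = -1;  M = 0;  N = -1

Compute the unit normal N̂(u, v) = (sin(u)^2*cos(v)/Abs(sin(u)), sin(u)^2*sin(v)/Abs(sin(u)), sin(2*u)/(2*Abs(sin(u)))), and the second partials r_uu, r_uv, r_vv. Take dot products:
  L(u, v) = r_uu · N̂ = -sin(u)/Abs(sin(u)),
  M(u, v) = r_uv · N̂ = 0,
  N(u, v) = r_vv · N̂ = -sin(u)^3/Abs(sin(u)).
Evaluating at (u, v) = (pi/2, -2*pi/5):
  L = -1, M = 0, N = -1.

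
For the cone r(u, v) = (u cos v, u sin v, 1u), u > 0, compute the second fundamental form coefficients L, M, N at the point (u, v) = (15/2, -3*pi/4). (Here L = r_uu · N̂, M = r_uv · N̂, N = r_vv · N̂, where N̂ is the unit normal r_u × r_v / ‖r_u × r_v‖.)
L = 0;  M = 0;  N = 15*sqrt(2)/4

Compute the unit normal N̂(u, v) = (-sqrt(2)*u*cos(v)/(2*Abs(u)), -sqrt(2)*u*sin(v)/(2*Abs(u)), sqrt(2)*u/(2*Abs(u))), and the second partials r_uu, r_uv, r_vv. Take dot products:
  L(u, v) = r_uu · N̂ = 0,
  M(u, v) = r_uv · N̂ = 0,
  N(u, v) = r_vv · N̂ = sqrt(2)*u^2/(2*Abs(u)).
Evaluating at (u, v) = (15/2, -3*pi/4):
  L = 0, M = 0, N = 15*sqrt(2)/4.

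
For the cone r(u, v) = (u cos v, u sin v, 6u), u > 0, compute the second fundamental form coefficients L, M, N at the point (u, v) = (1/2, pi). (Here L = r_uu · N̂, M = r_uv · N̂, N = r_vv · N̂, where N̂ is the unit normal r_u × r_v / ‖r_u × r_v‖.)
L = 0;  M = 0;  N = 3*sqrt(37)/37

Compute the unit normal N̂(u, v) = (-6*sqrt(37)*u*cos(v)/(37*Abs(u)), -6*sqrt(37)*u*sin(v)/(37*Abs(u)), sqrt(37)*u/(37*Abs(u))), and the second partials r_uu, r_uv, r_vv. Take dot products:
  L(u, v) = r_uu · N̂ = 0,
  M(u, v) = r_uv · N̂ = 0,
  N(u, v) = r_vv · N̂ = 6*sqrt(37)*u^2/(37*Abs(u)).
Evaluating at (u, v) = (1/2, pi):
  L = 0, M = 0, N = 3*sqrt(37)/37.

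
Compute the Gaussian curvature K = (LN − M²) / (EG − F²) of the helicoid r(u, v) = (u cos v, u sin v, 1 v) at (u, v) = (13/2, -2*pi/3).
K = -16/29929

Coefficients of the first fundamental form: E = 1, F = 0, G = u^2 + 1.
Coefficients of the second fundamental form: L = 0, M = -1/sqrt(u^2 + 1), N = 0.
Assemble K = (LN − M²)/(EG − F²) = -1/(u^2 + 1)^2. At (u, v) = (13/2, -2*pi/3): K = -16/29929.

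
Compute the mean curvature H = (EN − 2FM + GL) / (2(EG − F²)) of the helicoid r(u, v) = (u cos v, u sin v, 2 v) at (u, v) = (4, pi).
H = 0

With E = 1, F = 0, G = u^2 + 4, L = 0, M = -2/sqrt(u^2 + 4), N = 0, assemble
  H = (EN − 2FM + GL) / (2(EG − F²)) = 0.
At (u, v) = (4, pi): H = 0.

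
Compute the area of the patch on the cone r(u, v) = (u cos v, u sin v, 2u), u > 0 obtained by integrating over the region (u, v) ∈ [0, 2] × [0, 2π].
Area = 4*sqrt(5)*pi

Area = ∫∫ √(EG − F²) du dv with √(EG − F²) = sqrt(5)*Abs(u). Integrating over [0, 2] × [0, 2π] gives 4*sqrt(5)*pi.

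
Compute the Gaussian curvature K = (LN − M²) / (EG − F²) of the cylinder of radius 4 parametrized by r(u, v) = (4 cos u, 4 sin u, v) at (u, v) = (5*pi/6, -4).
K = 0

Coefficients of the first fundamental form: E = 16, F = 0, G = 1.
Coefficients of the second fundamental form: L = -4, M = 0, N = 0.
Assemble K = (LN − M²)/(EG − F²) = 0. At (u, v) = (5*pi/6, -4): K = 0.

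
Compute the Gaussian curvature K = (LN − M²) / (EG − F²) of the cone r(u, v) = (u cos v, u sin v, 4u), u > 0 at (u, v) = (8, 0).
K = 0

Coefficients of the first fundamental form: E = 17, F = 0, G = u^2.
Coefficients of the second fundamental form: L = 0, M = 0, N = 4*sqrt(17)*u^2/(17*Abs(u)).
Assemble K = (LN − M²)/(EG − F²) = 0. At (u, v) = (8, 0): K = 0.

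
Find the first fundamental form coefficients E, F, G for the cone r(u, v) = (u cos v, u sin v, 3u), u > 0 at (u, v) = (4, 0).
E = 10;  F = 0;  G = 16

Partials: r_u = (cos(v), sin(v), 3), r_v = (-u*sin(v), u*cos(v), 0). As functions of (u, v):
  E = r_u · r_u = 10,
  F = r_u · r_v = 0,
  G = r_v · r_v = u^2.
Evaluating at (u, v) = (4, 0): E = 10, F = 0, G = 16.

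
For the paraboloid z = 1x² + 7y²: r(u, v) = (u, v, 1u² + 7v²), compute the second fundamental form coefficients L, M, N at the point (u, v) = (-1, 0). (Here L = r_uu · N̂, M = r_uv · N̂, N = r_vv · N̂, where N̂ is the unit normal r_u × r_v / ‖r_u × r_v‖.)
L = 2*sqrt(5)/5;  M = 0;  N = 14*sqrt(5)/5

Compute the unit normal N̂(u, v) = (-2*u/sqrt(4*u^2 + 196*v^2 + 1), -14*v/sqrt(4*u^2 + 196*v^2 + 1), 1/sqrt(4*u^2 + 196*v^2 + 1)), and the second partials r_uu, r_uv, r_vv. Take dot products:
  L(u, v) = r_uu · N̂ = 2/sqrt(4*u^2 + 196*v^2 + 1),
  M(u, v) = r_uv · N̂ = 0,
  N(u, v) = r_vv · N̂ = 14/sqrt(4*u^2 + 196*v^2 + 1).
Evaluating at (u, v) = (-1, 0):
  L = 2*sqrt(5)/5, M = 0, N = 14*sqrt(5)/5.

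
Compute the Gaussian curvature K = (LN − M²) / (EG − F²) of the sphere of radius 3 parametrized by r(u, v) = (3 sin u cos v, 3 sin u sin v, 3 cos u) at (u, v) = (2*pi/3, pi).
K = 1/9

Coefficients of the first fundamental form: E = 9, F = 0, G = 9*sin(u)^2.
Coefficients of the second fundamental form: L = -3*sin(u)/Abs(sin(u)), M = 0, N = -3*sin(u)^3/Abs(sin(u)).
Assemble K = (LN − M²)/(EG − F²) = 1/9. At (u, v) = (2*pi/3, pi): K = 1/9.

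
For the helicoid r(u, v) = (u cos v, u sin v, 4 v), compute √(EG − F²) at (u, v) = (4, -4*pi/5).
√(EG − F²)|_{(4, -4*pi/5)} = 4*sqrt(2)

E = 1, F = 0, G = u^2 + 16; EG − F² = u^2 + 16; √(EG − F²) = sqrt(u^2 + 16). At the given point: 4*sqrt(2).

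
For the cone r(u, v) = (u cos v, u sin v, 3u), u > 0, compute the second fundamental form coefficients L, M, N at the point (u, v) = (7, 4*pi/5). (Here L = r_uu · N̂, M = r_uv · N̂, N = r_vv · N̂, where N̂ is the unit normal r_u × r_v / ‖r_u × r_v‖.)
L = 0;  M = 0;  N = 21*sqrt(10)/10

Compute the unit normal N̂(u, v) = (-3*sqrt(10)*u*cos(v)/(10*Abs(u)), -3*sqrt(10)*u*sin(v)/(10*Abs(u)), sqrt(10)*u/(10*Abs(u))), and the second partials r_uu, r_uv, r_vv. Take dot products:
  L(u, v) = r_uu · N̂ = 0,
  M(u, v) = r_uv · N̂ = 0,
  N(u, v) = r_vv · N̂ = 3*sqrt(10)*u^2/(10*Abs(u)).
Evaluating at (u, v) = (7, 4*pi/5):
  L = 0, M = 0, N = 21*sqrt(10)/10.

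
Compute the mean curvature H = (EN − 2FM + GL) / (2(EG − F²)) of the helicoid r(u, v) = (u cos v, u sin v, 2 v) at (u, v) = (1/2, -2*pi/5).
H = 0

With E = 1, F = 0, G = u^2 + 4, L = 0, M = -2/sqrt(u^2 + 4), N = 0, assemble
  H = (EN − 2FM + GL) / (2(EG − F²)) = 0.
At (u, v) = (1/2, -2*pi/5): H = 0.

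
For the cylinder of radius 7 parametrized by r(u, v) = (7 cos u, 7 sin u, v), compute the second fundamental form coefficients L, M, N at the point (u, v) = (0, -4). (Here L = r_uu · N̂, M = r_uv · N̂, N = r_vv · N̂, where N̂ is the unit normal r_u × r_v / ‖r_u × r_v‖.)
L = -7;  M = 0;  N = 0

Compute the unit normal N̂(u, v) = (cos(u), sin(u), 0), and the second partials r_uu, r_uv, r_vv. Take dot products:
  L(u, v) = r_uu · N̂ = -7,
  M(u, v) = r_uv · N̂ = 0,
  N(u, v) = r_vv · N̂ = 0.
Evaluating at (u, v) = (0, -4):
  L = -7, M = 0, N = 0.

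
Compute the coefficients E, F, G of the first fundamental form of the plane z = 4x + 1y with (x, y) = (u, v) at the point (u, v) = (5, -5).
E = 17;  F = 4;  G = 2

Partials: r_u = (1, 0, 4), r_v = (0, 1, 1). As functions of (u, v):
  E = r_u · r_u = 17,
  F = r_u · r_v = 4,
  G = r_v · r_v = 2.
Evaluating at (u, v) = (5, -5): E = 17, F = 4, G = 2.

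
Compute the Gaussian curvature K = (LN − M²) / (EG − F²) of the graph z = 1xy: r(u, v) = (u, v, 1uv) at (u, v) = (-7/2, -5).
K = -16/23409

Coefficients of the first fundamental form: E = v^2 + 1, F = u*v, G = u^2 + 1.
Coefficients of the second fundamental form: L = 0, M = 1/sqrt(u^2 + v^2 + 1), N = 0.
Assemble K = (LN − M²)/(EG − F²) = 1/((u^2*v^2 - (u^2 + 1)*(v^2 + 1))*(u^2 + v^2 + 1)). At (u, v) = (-7/2, -5): K = -16/23409.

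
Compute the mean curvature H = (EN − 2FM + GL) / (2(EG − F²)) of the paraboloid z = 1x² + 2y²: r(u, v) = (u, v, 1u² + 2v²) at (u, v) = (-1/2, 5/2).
H = 35*sqrt(102)/3468

With E = 4*u^2 + 1, F = 8*u*v, G = 16*v^2 + 1, L = 2/sqrt(4*u^2 + 16*v^2 + 1), M = 0, N = 4/sqrt(4*u^2 + 16*v^2 + 1), assemble
  H = (EN − 2FM + GL) / (2(EG − F²)) = (8*u^2 + 16*v^2 + 3)/(4*u^2 + 16*v^2 + 1)^(3/2).
At (u, v) = (-1/2, 5/2): H = 35*sqrt(102)/3468.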